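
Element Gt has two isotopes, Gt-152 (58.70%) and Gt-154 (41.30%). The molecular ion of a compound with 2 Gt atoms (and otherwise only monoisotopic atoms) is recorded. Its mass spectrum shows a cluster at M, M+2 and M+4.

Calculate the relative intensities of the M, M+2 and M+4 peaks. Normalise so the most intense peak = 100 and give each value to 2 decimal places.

71.07 : 100.00 : 35.18

The 2 Gt atoms are independent, so intensities follow the terms of (0.5870 + 0.4130)^2.
P(M) = 0.5870^2 = 0.344569
P(M+2) = 2 × 0.5870^1 × 0.4130^1 = 0.484862
P(M+4) = 0.4130^2 = 0.170569
The M+2 peak is largest (0.484862); scaling to 100 gives 71.07 : 100.00 : 35.18.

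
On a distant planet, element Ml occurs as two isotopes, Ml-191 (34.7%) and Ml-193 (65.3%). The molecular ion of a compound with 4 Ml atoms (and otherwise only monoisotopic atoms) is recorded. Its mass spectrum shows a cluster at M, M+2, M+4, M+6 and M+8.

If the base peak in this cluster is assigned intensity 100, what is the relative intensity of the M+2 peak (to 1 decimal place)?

28.2

(0.347 + 0.653)^4 gives M 0.0145, M+2 0.1091, M+4 0.3081, M+6 0.3865, M+8 0.1818; the largest is M+6.
P(M+6) = C(4,3) × 0.347^1 × 0.653^3 = 4 × 0.3470 × 0.27844508 = 0.386482 (base)
P(M+2) = C(4,1) × 0.347^3 × 0.653^1 = 4 × 0.04178192 × 0.6530 = 0.109134
Relative intensity = 0.109134 / 0.386482 × 100 = 28.2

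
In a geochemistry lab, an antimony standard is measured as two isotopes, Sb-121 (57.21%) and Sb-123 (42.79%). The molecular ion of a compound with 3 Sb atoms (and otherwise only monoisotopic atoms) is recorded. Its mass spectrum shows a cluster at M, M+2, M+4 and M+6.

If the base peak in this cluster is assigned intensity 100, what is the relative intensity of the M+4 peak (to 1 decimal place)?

74.8

Term probabilities: M 0.1872, M+2 0.4202, M+4 0.3143, M+6 0.0783. Base peak = M+2.
P(M+2) = C(3,1) × 0.5721^2 × 0.4279^1 = 3 × 0.32729841 × 0.4279 = 0.420153 (base)
P(M+4) = C(3,2) × 0.5721^1 × 0.4279^2 = 3 × 0.5721 × 0.18309841 = 0.314252
Relative intensity = 0.314252 / 0.420153 × 100 = 74.8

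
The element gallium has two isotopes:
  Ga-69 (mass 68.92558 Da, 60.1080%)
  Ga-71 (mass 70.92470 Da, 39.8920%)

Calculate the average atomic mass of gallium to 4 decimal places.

69.7231 Da

The abundance-weighted mean is 0.601080 × 68.92558 + 0.398920 × 70.92470
= 41.429788 + 28.293281 = 69.723069 Da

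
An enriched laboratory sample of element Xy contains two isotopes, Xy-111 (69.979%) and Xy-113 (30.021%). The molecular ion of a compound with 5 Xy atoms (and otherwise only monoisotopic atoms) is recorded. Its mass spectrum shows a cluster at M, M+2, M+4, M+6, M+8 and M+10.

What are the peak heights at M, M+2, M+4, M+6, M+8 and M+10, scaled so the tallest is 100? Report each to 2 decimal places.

46.62 : 100.00 : 85.80 : 36.81 : 7.90 : 0.68

Expanding (0.69979 + 0.30021)^5:
P(M) = 0.69979^5 = 0.167818
P(M+2) = 5 × 0.69979^4 × 0.30021^1 = 0.359970
P(M+4) = 10 × 0.69979^3 × 0.30021^2 = 0.308854
P(M+6) = 10 × 0.69979^2 × 0.30021^3 = 0.132498
P(M+8) = 5 × 0.69979^1 × 0.30021^4 = 0.028421
P(M+10) = 0.30021^5 = 0.002439
The M+2 peak is largest (0.359970); scaling to 100 gives 46.62 : 100.00 : 85.80 : 36.81 : 7.90 : 0.68.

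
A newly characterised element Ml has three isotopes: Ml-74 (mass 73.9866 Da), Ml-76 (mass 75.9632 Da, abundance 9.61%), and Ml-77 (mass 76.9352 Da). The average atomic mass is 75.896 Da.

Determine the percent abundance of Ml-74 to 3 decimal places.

32.076%

Let x and y be the fractions of Ml-74 and Ml-77. Then x + y = 1 − 0.0961 = 0.9039 and 73.9866x + 76.9352y = 75.896 − 0.0961×75.9632 = 68.59593648.
Substituting: 73.9866x + 76.9352(0.9039 − x) = 68.59593648
(73.9866 − 76.9352)x = -0.9457908  ⇒  x = 0.32076, y = 0.58314
Ml-74: 32.076%, Ml-77: 58.314%.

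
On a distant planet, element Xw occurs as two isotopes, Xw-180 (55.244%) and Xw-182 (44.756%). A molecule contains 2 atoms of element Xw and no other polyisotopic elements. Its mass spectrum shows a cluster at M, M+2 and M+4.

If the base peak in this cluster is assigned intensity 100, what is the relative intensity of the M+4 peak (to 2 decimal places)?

40.51

Term probabilities: M 0.3052, M+2 0.4945, M+4 0.2003. Base peak = M+2.
P(M+2) = C(2,1) × 0.55244^1 × 0.44756^1 = 2 × 0.55244 × 0.44756 = 0.494500 (base)
P(M+4) = C(2,2) × 0.55244^0 × 0.44756^2 = 1 × 1.0000 × 0.20030995 = 0.200310
Relative intensity = 0.200310 / 0.494500 × 100 = 40.51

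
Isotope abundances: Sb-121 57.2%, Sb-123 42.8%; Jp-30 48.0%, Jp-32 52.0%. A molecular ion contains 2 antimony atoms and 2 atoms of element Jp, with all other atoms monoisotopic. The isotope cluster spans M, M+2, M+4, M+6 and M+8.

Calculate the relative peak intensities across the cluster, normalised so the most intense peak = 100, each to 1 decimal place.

20.1 : 73.6 : 100.0 : 59.7 : 13.2

Antimony pattern (n=2): 0.327184 : 0.489632 : 0.183184
Element Jp pattern (n=2): 0.2304 : 0.4992 : 0.2704
Convolve the two distributions (both contribute in 2-u steps):
  M: 0.327184×0.2304 = 0.075383
  M+2: 0.327184×0.4992 + 0.489632×0.2304 = 0.276141
  M+4: 0.327184×0.2704 + 0.489632×0.4992 + 0.183184×0.2304 = 0.375100
  M+6: 0.489632×0.2704 + 0.183184×0.4992 = 0.223842
  M+8: 0.183184×0.2704 = 0.049533
Scale to base peak (0.375100) = 100: 20.1 : 73.6 : 100.0 : 59.7 : 13.2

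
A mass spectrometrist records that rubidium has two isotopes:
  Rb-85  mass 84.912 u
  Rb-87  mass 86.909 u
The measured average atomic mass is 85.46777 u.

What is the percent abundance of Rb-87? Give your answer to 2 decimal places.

27.83%

Let x be the fractional abundance of Rb-85; then Rb-87 has abundance 1 − x.
84.912·x + 86.909·(1 − x) = 85.46777
(84.912 − 86.909)·x = 85.46777 − 86.909
x = -1.44123 / -1.997 = 0.72170 → 72.17% Rb-85, 27.83% Rb-87.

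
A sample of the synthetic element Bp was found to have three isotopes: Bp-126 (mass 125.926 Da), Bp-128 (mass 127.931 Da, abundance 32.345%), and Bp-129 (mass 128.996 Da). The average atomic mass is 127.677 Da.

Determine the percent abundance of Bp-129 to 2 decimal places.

35.91%

The remaining 67.655% is split between Bp-126 (fraction x) and Bp-129 (fraction 0.67655 − x).
Substituting: 125.926x + 128.996(0.67655 − x) = 86.29771805
(125.926 − 128.996)x = -0.97452575  ⇒  x = 0.31744, y = 0.35911
Bp-126: 31.74%, Bp-129: 35.91%.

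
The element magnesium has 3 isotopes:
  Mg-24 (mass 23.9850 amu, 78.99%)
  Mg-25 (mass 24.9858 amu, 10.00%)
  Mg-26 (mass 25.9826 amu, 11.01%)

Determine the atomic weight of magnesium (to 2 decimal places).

Weight each isotope mass by its fractional abundance: 0.7899 × 23.9850 + 0.1000 × 24.9858 + 0.1101 × 25.9826
= 18.94575 + 2.49858 + 2.86068 = 24.30501 amu

24.31 amu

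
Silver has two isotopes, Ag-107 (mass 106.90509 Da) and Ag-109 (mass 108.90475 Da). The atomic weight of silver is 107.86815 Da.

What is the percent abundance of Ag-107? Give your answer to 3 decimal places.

Writing the weighted mean with unknown fraction x of Ag-107:
106.90509·x + 108.90475·(1 − x) = 107.86815
(106.90509 − 108.90475)·x = 107.86815 − 108.90475
x = -1.03660 / -1.99966 = 0.51839 → 51.839% Ag-107, 48.161% Ag-109.

51.839%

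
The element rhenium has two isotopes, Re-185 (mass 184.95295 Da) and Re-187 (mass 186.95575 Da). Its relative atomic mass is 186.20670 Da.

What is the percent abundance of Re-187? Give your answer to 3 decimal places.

Writing the weighted mean with unknown fraction x of Re-185:
184.95295·x + 186.95575·(1 − x) = 186.20670
(184.95295 − 186.95575)·x = 186.20670 − 186.95575
x = -0.74905 / -2.00280 = 0.37400 → 37.400% Re-185, 62.600% Re-187.

62.600%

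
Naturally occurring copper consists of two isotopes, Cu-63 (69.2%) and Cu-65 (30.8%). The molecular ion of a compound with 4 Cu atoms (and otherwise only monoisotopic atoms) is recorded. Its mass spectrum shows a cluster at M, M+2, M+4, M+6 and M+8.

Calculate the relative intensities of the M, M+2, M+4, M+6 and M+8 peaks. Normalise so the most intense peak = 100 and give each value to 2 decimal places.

The 4 Cu atoms are independent, so intensities follow the terms of (0.692 + 0.308)^4.
P(M) = 0.692^4 = 0.229311
P(M+2) = 4 × 0.692^3 × 0.308^1 = 0.408253
P(M+4) = 6 × 0.692^2 × 0.308^2 = 0.272562
P(M+6) = 4 × 0.692^1 × 0.308^3 = 0.080876
P(M+8) = 0.308^4 = 0.008999
The M+2 peak is largest (0.408253); scaling to 100 gives 56.17 : 100.00 : 66.76 : 19.81 : 2.20.

56.17 : 100.00 : 66.76 : 19.81 : 2.20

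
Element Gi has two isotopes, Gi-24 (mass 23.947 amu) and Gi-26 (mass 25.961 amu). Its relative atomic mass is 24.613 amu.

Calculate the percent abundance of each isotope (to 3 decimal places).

Let x be the fractional abundance of Gi-24; then Gi-26 has abundance 1 − x.
23.947·x + 25.961·(1 − x) = 24.613
(23.947 − 25.961)·x = 24.613 − 25.961
x = -1.348 / -2.014 = 0.66931 → 66.931% Gi-24, 33.069% Gi-26.

Gi-24: 66.931%, Gi-26: 33.069%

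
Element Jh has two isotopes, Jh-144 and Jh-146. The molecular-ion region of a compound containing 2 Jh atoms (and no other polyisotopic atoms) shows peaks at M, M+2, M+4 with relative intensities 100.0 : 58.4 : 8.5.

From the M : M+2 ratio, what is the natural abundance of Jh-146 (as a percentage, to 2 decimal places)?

22.60%

Let p = fractional abundance of Jh-144. I(M+2)/I(M) = [C(2,1)·p^1·(1−p)] / p^2 = 2·(1−p)/p = 58.4/100.0 = 0.5840
(1−p)/p = 0.5840/2 = 0.2920  ⇒  p = 1/(1 + 0.2920) = 0.7740
Jh-144: 77.40%, Jh-146: 22.60%.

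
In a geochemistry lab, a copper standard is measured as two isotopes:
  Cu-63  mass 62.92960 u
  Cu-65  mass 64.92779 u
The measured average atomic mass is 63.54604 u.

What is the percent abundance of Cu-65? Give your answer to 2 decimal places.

30.85%

Writing the weighted mean with unknown fraction x of Cu-63:
62.92960·x + 64.92779·(1 − x) = 63.54604
(62.92960 − 64.92779)·x = 63.54604 − 64.92779
x = -1.38175 / -1.99819 = 0.69150 → 69.15% Cu-63, 30.85% Cu-65.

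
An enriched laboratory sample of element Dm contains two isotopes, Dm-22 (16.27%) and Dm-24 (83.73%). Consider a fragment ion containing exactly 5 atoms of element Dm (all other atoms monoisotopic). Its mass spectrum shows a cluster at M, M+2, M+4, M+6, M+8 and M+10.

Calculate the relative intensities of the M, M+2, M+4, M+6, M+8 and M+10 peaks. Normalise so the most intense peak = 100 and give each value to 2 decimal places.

0.03 : 0.71 : 7.34 : 37.76 : 97.16 : 100.00

Each Dm atom is independently Dm-22 (p = 0.1627) or Dm-24 (q = 0.8373); the cluster is the binomial expansion (p + q)^5.
P(M) = 0.1627^5 = 0.000114
P(M+2) = 5 × 0.1627^4 × 0.8373^1 = 0.002934
P(M+4) = 10 × 0.1627^3 × 0.8373^2 = 0.030194
P(M+6) = 10 × 0.1627^2 × 0.8373^3 = 0.155388
P(M+8) = 5 × 0.1627^1 × 0.8373^4 = 0.399836
P(M+10) = 0.8373^5 = 0.411534
The M+10 peak is largest (0.411534); scaling to 100 gives 0.03 : 0.71 : 7.34 : 37.76 : 97.16 : 100.00.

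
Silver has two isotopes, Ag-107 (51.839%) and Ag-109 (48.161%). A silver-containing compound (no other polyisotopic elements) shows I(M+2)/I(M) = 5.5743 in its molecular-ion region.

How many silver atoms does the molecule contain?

The M+2/M ratio from n Ag atoms is n · q/p = n · 0.48161/0.51839.
n = 5.5743 × 0.51839/0.48161 = 6.00 ≈ 6

6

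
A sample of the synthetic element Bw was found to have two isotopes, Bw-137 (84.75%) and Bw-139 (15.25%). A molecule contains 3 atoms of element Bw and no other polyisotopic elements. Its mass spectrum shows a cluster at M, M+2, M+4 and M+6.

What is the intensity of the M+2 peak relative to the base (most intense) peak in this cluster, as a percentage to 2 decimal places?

Term probabilities: M 0.6087, M+2 0.3286, M+4 0.0591, M+6 0.0035. Base peak = M.
P(M) = C(3,0) × 0.8475^3 × 0.1525^0 = 1 × 0.60872217 × 1.0000 = 0.608722 (base)
P(M+2) = C(3,1) × 0.8475^2 × 0.1525^1 = 3 × 0.71825625 × 0.1525 = 0.328602
Relative intensity = 0.328602 / 0.608722 × 100 = 53.98

53.98%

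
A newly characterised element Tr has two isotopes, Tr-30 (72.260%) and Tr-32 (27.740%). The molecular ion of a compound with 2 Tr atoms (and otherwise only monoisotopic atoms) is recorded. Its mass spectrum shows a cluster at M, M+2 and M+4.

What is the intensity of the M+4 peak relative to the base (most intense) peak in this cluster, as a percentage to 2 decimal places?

(0.72260 + 0.27740)^2 gives M 0.5222, M+2 0.4009, M+4 0.0770; the largest is M.
P(M) = C(2,0) × 0.72260^2 × 0.27740^0 = 1 × 0.52215076 × 1.0000 = 0.522151 (base)
P(M+4) = C(2,2) × 0.72260^0 × 0.27740^2 = 1 × 1.0000 × 0.07695076 = 0.076951
Relative intensity = 0.076951 / 0.522151 × 100 = 14.74

14.74%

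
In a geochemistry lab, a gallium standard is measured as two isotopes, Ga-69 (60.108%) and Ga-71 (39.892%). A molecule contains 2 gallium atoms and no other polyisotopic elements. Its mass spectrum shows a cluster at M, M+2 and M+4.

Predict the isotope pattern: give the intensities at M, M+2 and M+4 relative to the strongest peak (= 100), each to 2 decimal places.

Each Ga atom is independently Ga-69 (p = 0.60108) or Ga-71 (q = 0.39892); the cluster is the binomial expansion (p + q)^2.
P(M) = 0.60108^2 = 0.361297
P(M+2) = 2 × 0.60108^1 × 0.39892^1 = 0.479566
P(M+4) = 0.39892^2 = 0.159137
The M+2 peak is largest (0.479566); scaling to 100 gives 75.34 : 100.00 : 33.18.

75.34 : 100.00 : 33.18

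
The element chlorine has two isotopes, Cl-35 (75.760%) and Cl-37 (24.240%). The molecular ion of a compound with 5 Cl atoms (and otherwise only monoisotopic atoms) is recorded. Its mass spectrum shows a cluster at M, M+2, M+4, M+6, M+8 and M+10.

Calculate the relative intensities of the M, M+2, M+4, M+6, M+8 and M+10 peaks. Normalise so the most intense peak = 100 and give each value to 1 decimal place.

62.5 : 100.0 : 64.0 : 20.5 : 3.3 : 0.2

Expanding (0.75760 + 0.24240)^5:
P(M) = 0.75760^5 = 0.249574
P(M+2) = 5 × 0.75760^4 × 0.24240^1 = 0.399266
P(M+4) = 10 × 0.75760^3 × 0.24240^2 = 0.255497
P(M+6) = 10 × 0.75760^2 × 0.24240^3 = 0.081748
P(M+8) = 5 × 0.75760^1 × 0.24240^4 = 0.013078
P(M+10) = 0.24240^5 = 0.000837
The M+2 peak is largest (0.399266); scaling to 100 gives 62.5 : 100.0 : 64.0 : 20.5 : 3.3 : 0.2.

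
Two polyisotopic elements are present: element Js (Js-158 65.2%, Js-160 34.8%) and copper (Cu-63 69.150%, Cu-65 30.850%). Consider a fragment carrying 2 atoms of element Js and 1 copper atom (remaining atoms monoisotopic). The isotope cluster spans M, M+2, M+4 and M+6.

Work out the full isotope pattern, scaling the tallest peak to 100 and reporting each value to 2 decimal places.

66.07 : 100.00 : 50.28 : 8.40

Element Js pattern (n=2): 0.425104 : 0.453792 : 0.121104
Copper pattern (n=1): 0.6915 : 0.3085
Convolve the two distributions (both contribute in 2-u steps):
  M: 0.425104×0.6915 = 0.293959
  M+2: 0.425104×0.3085 + 0.453792×0.6915 = 0.444942
  M+4: 0.453792×0.3085 + 0.121104×0.6915 = 0.223738
  M+6: 0.121104×0.3085 = 0.037361
Scale to base peak (0.444942) = 100: 66.07 : 100.00 : 50.28 : 8.40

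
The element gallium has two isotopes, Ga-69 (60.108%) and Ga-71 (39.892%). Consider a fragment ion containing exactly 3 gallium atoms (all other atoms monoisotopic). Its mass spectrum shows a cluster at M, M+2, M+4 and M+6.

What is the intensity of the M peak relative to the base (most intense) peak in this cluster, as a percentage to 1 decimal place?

50.2%

(0.60108 + 0.39892)^3 gives M 0.2172, M+2 0.4324, M+4 0.2870, M+6 0.0635; the largest is M+2.
P(M+2) = C(3,1) × 0.60108^2 × 0.39892^1 = 3 × 0.36129717 × 0.39892 = 0.432386 (base)
P(M) = C(3,0) × 0.60108^3 × 0.39892^0 = 1 × 0.2171685 × 1.0000 = 0.217169
Relative intensity = 0.217169 / 0.432386 × 100 = 50.2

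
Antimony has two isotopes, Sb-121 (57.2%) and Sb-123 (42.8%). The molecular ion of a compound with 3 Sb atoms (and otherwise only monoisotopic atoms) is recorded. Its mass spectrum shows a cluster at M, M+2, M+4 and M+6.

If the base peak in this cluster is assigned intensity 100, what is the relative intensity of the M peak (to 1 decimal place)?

Binomial terms of (0.572 + 0.428)^3: M 0.1871, M+2 0.4201, M+4 0.3143, M+6 0.0784 → M+2 is the base peak.
P(M+2) = C(3,1) × 0.572^2 × 0.428^1 = 3 × 0.327184 × 0.4280 = 0.420104 (base)
P(M) = C(3,0) × 0.572^3 × 0.428^0 = 1 × 0.18714925 × 1.0000 = 0.187149
Relative intensity = 0.187149 / 0.420104 × 100 = 44.5

44.5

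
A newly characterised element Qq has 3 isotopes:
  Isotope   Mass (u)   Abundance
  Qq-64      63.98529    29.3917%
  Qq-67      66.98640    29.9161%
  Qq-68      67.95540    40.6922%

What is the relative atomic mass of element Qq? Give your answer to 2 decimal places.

Average mass = Σ (abundance × isotope mass) = 0.293917 × 63.98529 + 0.299161 × 66.98640 + 0.406922 × 67.95540
= 18.806364 + 20.039718 + 27.652547 = 66.498629 u

66.50 u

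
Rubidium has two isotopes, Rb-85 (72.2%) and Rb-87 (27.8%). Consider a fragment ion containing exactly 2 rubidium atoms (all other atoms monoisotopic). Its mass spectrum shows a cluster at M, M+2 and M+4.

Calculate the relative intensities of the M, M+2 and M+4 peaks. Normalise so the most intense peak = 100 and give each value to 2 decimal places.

The 2 Rb atoms are independent, so intensities follow the terms of (0.722 + 0.278)^2.
P(M) = 0.722^2 = 0.521284
P(M+2) = 2 × 0.722^1 × 0.278^1 = 0.401432
P(M+4) = 0.278^2 = 0.077284
The M peak is largest (0.521284); scaling to 100 gives 100.00 : 77.01 : 14.83.

100.00 : 77.01 : 14.83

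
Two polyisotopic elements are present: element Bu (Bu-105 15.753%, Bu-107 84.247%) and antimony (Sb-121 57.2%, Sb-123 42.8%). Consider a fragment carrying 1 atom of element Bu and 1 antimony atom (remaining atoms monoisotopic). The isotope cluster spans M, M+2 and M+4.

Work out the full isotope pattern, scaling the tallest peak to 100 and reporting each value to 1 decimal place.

Element Bu pattern (n=1): 0.15753 : 0.84247
Antimony pattern (n=1): 0.5720 : 0.4280
Convolve the two distributions (both contribute in 2-u steps):
  M: 0.15753×0.5720 = 0.090107
  M+2: 0.15753×0.4280 + 0.84247×0.5720 = 0.549316
  M+4: 0.84247×0.4280 = 0.360577
Scale to base peak (0.549316) = 100: 16.4 : 100.0 : 65.6

16.4 : 100.0 : 65.6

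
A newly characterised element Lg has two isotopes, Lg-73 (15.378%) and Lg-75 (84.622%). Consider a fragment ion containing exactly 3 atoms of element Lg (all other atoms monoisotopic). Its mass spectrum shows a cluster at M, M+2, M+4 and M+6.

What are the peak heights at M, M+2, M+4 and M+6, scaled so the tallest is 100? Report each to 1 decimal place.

Expanding (0.15378 + 0.84622)^3:
P(M) = 0.15378^3 = 0.003637
P(M+2) = 3 × 0.15378^2 × 0.84622^1 = 0.060035
P(M+4) = 3 × 0.15378^1 × 0.84622^2 = 0.330360
P(M+6) = 0.84622^3 = 0.605968
The M+6 peak is largest (0.605968); scaling to 100 gives 0.6 : 9.9 : 54.5 : 100.0.

0.6 : 9.9 : 54.5 : 100.0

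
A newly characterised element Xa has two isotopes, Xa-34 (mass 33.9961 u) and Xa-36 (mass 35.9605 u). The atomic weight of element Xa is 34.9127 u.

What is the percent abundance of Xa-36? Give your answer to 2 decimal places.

46.66%

Let x be the fractional abundance of Xa-34; then Xa-36 has abundance 1 − x.
33.9961·x + 35.9605·(1 − x) = 34.9127
(33.9961 − 35.9605)·x = 34.9127 − 35.9605
x = -1.0478 / -1.9644 = 0.53339 → 53.34% Xa-34, 46.66% Xa-36.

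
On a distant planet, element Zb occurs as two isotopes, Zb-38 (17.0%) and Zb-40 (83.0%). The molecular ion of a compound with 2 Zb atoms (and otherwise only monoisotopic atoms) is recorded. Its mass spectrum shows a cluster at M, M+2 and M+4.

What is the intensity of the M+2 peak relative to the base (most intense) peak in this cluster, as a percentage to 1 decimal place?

41.0%

Term probabilities: M 0.0289, M+2 0.2822, M+4 0.6889. Base peak = M+4.
P(M+4) = C(2,2) × 0.170^0 × 0.830^2 = 1 × 1.0000 × 0.6889 = 0.688900 (base)
P(M+2) = C(2,1) × 0.170^1 × 0.830^1 = 2 × 0.1700 × 0.8300 = 0.282200
Relative intensity = 0.282200 / 0.688900 × 100 = 41.0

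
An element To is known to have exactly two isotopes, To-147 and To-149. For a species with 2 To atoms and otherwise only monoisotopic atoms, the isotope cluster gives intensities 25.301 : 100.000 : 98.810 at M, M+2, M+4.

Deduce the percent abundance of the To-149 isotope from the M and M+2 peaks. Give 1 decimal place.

66.4%

Write p for the To-147 fraction. I(M+2)/I(M) = [C(2,1)·p^1·(1−p)] / p^2 = 2·(1−p)/p = 100.000/25.301 = 3.9524
(1−p)/p = 3.9524/2 = 1.9762  ⇒  p = 1/(1 + 1.9762) = 0.3360
To-147: 33.6%, To-149: 66.4%.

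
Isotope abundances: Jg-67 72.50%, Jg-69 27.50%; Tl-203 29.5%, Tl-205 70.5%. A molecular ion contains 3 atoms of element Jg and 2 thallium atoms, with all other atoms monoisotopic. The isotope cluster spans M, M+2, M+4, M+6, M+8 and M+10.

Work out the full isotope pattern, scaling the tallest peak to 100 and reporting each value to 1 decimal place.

8.6 : 51.1 : 100.0 : 74.4 : 23.5 : 2.7

Element Jg pattern (n=3): 0.38107812 : 0.43364063 : 0.16448438 : 0.02079688
Thallium pattern (n=2): 0.087025 : 0.41595 : 0.497025
Convolve the two distributions (both contribute in 2-u steps):
  M: 0.38107812×0.087025 = 0.033163
  M+2: 0.38107812×0.41595 + 0.43364063×0.087025 = 0.196247
  M+4: 0.38107812×0.497025 + 0.43364063×0.41595 + 0.16448438×0.087025 = 0.384092
  M+6: 0.43364063×0.497025 + 0.16448438×0.41595 + 0.02079688×0.087025 = 0.285757
  M+8: 0.16448438×0.497025 + 0.02079688×0.41595 = 0.090403
  M+10: 0.02079688×0.497025 = 0.010337
Scale to base peak (0.384092) = 100: 8.6 : 51.1 : 100.0 : 74.4 : 23.5 : 2.7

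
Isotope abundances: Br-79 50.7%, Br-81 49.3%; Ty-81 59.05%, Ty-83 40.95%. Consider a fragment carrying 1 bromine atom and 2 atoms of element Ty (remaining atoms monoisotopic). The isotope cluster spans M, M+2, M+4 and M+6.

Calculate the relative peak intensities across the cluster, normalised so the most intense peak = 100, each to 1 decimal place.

42.4 : 100.0 : 77.5 : 19.8

Bromine pattern (n=1): 0.5070 : 0.4930
Element Ty pattern (n=2): 0.34869025 : 0.4836195 : 0.16769025
Convolve the two distributions (both contribute in 2-u steps):
  M: 0.5070×0.34869025 = 0.176786
  M+2: 0.5070×0.4836195 + 0.4930×0.34869025 = 0.417099
  M+4: 0.5070×0.16769025 + 0.4930×0.4836195 = 0.323443
  M+6: 0.4930×0.16769025 = 0.082671
Scale to base peak (0.417099) = 100: 42.4 : 100.0 : 77.5 : 19.8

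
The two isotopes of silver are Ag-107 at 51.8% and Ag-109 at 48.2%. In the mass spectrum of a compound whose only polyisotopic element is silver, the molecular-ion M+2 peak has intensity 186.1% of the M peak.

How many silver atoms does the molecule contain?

2

The M+2/M ratio from n Ag atoms is n · q/p = n · 0.482/0.518.
n = 1.861 × 0.518/0.482 = 2.00 ≈ 2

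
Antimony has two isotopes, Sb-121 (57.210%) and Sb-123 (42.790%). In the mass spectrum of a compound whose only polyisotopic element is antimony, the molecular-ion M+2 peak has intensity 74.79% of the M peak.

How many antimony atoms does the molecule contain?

1

With n Sb atoms, P(M+2)/P(M) = C(n,1)·p^(n−1)q / p^n = n·q/p = n · 0.42790/0.57210.
n = 0.7479 × 0.57210/0.42790 = 1.00 ≈ 1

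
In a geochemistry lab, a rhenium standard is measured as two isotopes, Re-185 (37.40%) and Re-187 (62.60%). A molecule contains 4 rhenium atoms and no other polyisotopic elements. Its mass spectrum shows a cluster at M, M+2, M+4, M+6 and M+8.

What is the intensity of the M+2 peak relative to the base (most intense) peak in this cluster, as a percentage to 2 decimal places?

Binomial terms of (0.3740 + 0.6260)^4: M 0.0196, M+2 0.1310, M+4 0.3289, M+6 0.3670, M+8 0.1536 → M+6 is the base peak.
P(M+6) = C(4,3) × 0.3740^1 × 0.6260^3 = 4 × 0.3740 × 0.24531438 = 0.366990 (base)
P(M+2) = C(4,1) × 0.3740^3 × 0.6260^1 = 4 × 0.05231362 × 0.6260 = 0.130993
Relative intensity = 0.130993 / 0.366990 × 100 = 35.69

35.69%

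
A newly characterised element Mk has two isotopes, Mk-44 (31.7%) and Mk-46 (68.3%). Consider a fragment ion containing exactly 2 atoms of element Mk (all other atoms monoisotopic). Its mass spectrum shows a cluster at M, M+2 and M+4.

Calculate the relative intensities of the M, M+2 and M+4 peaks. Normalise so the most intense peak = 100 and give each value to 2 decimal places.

Each Mk atom is independently Mk-44 (p = 0.317) or Mk-46 (q = 0.683); the cluster is the binomial expansion (p + q)^2.
P(M) = 0.317^2 = 0.100489
P(M+2) = 2 × 0.317^1 × 0.683^1 = 0.433022
P(M+4) = 0.683^2 = 0.466489
The M+4 peak is largest (0.466489); scaling to 100 gives 21.54 : 92.83 : 100.00.

21.54 : 92.83 : 100.00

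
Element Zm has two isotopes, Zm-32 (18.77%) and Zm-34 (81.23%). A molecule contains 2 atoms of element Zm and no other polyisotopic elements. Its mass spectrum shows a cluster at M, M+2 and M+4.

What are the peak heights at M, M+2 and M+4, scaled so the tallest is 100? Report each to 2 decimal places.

5.34 : 46.21 : 100.00

Each Zm atom is independently Zm-32 (p = 0.1877) or Zm-34 (q = 0.8123); the cluster is the binomial expansion (p + q)^2.
P(M) = 0.1877^2 = 0.035231
P(M+2) = 2 × 0.1877^1 × 0.8123^1 = 0.304937
P(M+4) = 0.8123^2 = 0.659831
The M+4 peak is largest (0.659831); scaling to 100 gives 5.34 : 46.21 : 100.00.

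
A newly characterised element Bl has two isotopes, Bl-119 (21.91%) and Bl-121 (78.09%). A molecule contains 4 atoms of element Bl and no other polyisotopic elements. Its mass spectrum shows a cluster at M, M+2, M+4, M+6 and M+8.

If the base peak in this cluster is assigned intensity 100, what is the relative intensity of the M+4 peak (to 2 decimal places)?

Term probabilities: M 0.0023, M+2 0.0329, M+4 0.1756, M+6 0.4173, M+8 0.3719. Base peak = M+6.
P(M+6) = C(4,3) × 0.2191^1 × 0.7809^3 = 4 × 0.2191 × 0.47619658 = 0.417339 (base)
P(M+4) = C(4,2) × 0.2191^2 × 0.7809^2 = 6 × 0.04800481 × 0.60980481 = 0.175641
Relative intensity = 0.175641 / 0.417339 × 100 = 42.09

42.09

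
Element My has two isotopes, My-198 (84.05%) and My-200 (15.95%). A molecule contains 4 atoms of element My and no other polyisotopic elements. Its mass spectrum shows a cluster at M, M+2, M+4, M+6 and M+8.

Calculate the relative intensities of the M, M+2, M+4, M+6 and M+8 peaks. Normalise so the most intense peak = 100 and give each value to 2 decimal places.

The 4 My atoms are independent, so intensities follow the terms of (0.8405 + 0.1595)^4.
P(M) = 0.8405^4 = 0.499058
P(M+2) = 4 × 0.8405^3 × 0.1595^1 = 0.378821
P(M+4) = 6 × 0.8405^2 × 0.1595^2 = 0.107832
P(M+6) = 4 × 0.8405^1 × 0.1595^3 = 0.013642
P(M+8) = 0.1595^4 = 0.000647
The M peak is largest (0.499058); scaling to 100 gives 100.00 : 75.91 : 21.61 : 2.73 : 0.13.

100.00 : 75.91 : 21.61 : 2.73 : 0.13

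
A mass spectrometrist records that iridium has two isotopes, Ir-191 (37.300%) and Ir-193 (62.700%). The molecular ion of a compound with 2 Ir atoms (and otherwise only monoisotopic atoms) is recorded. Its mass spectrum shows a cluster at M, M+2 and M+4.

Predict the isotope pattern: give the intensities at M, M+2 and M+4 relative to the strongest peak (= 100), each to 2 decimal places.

Expanding (0.37300 + 0.62700)^2:
P(M) = 0.37300^2 = 0.139129
P(M+2) = 2 × 0.37300^1 × 0.62700^1 = 0.467742
P(M+4) = 0.62700^2 = 0.393129
The M+2 peak is largest (0.467742); scaling to 100 gives 29.74 : 100.00 : 84.05.

29.74 : 100.00 : 84.05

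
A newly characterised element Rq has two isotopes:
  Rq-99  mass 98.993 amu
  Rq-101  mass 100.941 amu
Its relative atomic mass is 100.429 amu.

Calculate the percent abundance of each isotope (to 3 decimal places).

Let x be the fractional abundance of Rq-99; then Rq-101 has abundance 1 − x.
98.993·x + 100.941·(1 − x) = 100.429
(98.993 − 100.941)·x = 100.429 − 100.941
x = -0.512 / -1.948 = 0.26283 → 26.283% Rq-99, 73.717% Rq-101.

Rq-99: 26.283%, Rq-101: 73.717%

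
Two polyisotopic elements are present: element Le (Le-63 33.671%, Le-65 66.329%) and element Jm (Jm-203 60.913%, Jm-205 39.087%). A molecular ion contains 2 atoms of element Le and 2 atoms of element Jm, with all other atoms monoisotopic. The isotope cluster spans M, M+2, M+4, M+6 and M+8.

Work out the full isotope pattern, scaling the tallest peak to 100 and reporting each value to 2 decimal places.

10.70 : 55.87 : 100.00 : 70.63 : 17.09

Element Le pattern (n=2): 0.11337362 : 0.44667275 : 0.43995362
Element Jm pattern (n=2): 0.37103936 : 0.47618129 : 0.15277936
Convolve the two distributions (both contribute in 2-u steps):
  M: 0.11337362×0.37103936 = 0.042066
  M+2: 0.11337362×0.47618129 + 0.44667275×0.37103936 = 0.219720
  M+4: 0.11337362×0.15277936 + 0.44667275×0.47618129 + 0.43995362×0.37103936 = 0.393258
  M+6: 0.44667275×0.15277936 + 0.43995362×0.47618129 = 0.277740
  M+8: 0.43995362×0.15277936 = 0.067216
Scale to base peak (0.393258) = 100: 10.70 : 55.87 : 100.00 : 70.63 : 17.09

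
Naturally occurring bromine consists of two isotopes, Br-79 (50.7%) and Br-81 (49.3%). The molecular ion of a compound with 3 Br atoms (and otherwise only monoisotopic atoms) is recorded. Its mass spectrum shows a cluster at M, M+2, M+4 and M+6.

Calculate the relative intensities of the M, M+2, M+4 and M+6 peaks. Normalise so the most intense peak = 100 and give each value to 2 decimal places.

34.28 : 100.00 : 97.24 : 31.52

Expanding (0.507 + 0.493)^3:
P(M) = 0.507^3 = 0.130324
P(M+2) = 3 × 0.507^2 × 0.493^1 = 0.380175
P(M+4) = 3 × 0.507^1 × 0.493^2 = 0.369678
P(M+6) = 0.493^3 = 0.119823
The M+2 peak is largest (0.380175); scaling to 100 gives 34.28 : 100.00 : 97.24 : 31.52.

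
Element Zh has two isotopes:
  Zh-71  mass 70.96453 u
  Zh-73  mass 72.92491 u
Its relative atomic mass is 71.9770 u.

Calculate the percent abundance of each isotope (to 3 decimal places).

With x = fraction of Zh-71 (so Zh-73 is 1 − x):
70.96453·x + 72.92491·(1 − x) = 71.9770
(70.96453 − 72.92491)·x = 71.9770 − 72.92491
x = -0.94791 / -1.96038 = 0.48353 → 48.353% Zh-71, 51.647% Zh-73.

Zh-71: 48.353%, Zh-73: 51.647%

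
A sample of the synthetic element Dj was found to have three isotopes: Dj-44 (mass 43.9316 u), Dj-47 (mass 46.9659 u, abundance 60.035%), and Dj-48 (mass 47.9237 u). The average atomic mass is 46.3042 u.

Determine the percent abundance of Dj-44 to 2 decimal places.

Let x and y be the fractions of Dj-44 and Dj-48. Then x + y = 1 − 0.60035 = 0.39965 and 43.9316x + 47.9237y = 46.3042 − 0.60035×46.9659 = 18.108221935.
Substituting: 43.9316x + 47.9237(0.39965 − x) = 18.108221935
(43.9316 − 47.9237)x = -1.04448477  ⇒  x = 0.26164, y = 0.13801
Dj-44: 26.16%, Dj-48: 13.80%.

26.16%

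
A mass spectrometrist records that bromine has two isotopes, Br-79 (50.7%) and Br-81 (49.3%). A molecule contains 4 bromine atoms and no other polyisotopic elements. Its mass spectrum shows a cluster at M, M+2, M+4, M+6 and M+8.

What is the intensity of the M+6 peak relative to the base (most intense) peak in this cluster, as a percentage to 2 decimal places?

64.83%

Term probabilities: M 0.0661, M+2 0.2570, M+4 0.3749, M+6 0.2430, M+8 0.0591. Base peak = M+4.
P(M+4) = C(4,2) × 0.507^2 × 0.493^2 = 6 × 0.257049 × 0.243049 = 0.374853 (base)
P(M+6) = C(4,3) × 0.507^1 × 0.493^3 = 4 × 0.5070 × 0.11982316 = 0.243001
Relative intensity = 0.243001 / 0.374853 × 100 = 64.83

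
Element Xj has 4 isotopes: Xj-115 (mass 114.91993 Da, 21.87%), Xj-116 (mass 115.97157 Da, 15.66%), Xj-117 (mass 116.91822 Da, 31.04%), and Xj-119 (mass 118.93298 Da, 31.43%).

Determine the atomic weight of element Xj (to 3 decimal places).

116.966 Da

Average mass = Σ (abundance × isotope mass) = 0.2187 × 114.91993 + 0.1566 × 115.97157 + 0.3104 × 116.91822 + 0.3143 × 118.93298
= 25.132989 + 18.161148 + 36.291415 + 37.380636 = 116.966188 Da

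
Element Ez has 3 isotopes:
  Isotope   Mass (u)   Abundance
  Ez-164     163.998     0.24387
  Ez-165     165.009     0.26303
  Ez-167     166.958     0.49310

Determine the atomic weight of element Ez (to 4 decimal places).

165.7235 u

The abundance-weighted mean is 0.24387 × 163.998 + 0.26303 × 165.009 + 0.49310 × 166.958
= 39.99419 + 43.40232 + 82.32699 = 165.72350 u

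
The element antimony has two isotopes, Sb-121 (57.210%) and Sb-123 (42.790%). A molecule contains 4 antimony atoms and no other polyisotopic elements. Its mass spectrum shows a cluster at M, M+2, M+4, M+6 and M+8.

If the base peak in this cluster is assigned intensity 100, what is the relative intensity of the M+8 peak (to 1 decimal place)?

Binomial terms of (0.57210 + 0.42790)^4: M 0.1071, M+2 0.3205, M+4 0.3596, M+6 0.1793, M+8 0.0335 → M+4 is the base peak.
P(M+4) = C(4,2) × 0.57210^2 × 0.42790^2 = 6 × 0.32729841 × 0.18309841 = 0.359567 (base)
P(M+8) = C(4,4) × 0.57210^0 × 0.42790^4 = 1 × 1.0000 × 0.03352503 = 0.033525
Relative intensity = 0.033525 / 0.359567 × 100 = 9.3

9.3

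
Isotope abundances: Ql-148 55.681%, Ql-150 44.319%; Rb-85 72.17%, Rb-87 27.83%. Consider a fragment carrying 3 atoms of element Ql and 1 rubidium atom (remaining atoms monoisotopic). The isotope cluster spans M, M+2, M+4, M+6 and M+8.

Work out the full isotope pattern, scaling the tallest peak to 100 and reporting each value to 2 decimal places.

Element Ql pattern (n=3): 0.17263191 : 0.41221639 : 0.32810148 : 0.08705022
Rubidium pattern (n=1): 0.7217 : 0.2783
Convolve the two distributions (both contribute in 2-u steps):
  M: 0.17263191×0.7217 = 0.124588
  M+2: 0.17263191×0.2783 + 0.41221639×0.7217 = 0.345540
  M+4: 0.41221639×0.2783 + 0.32810148×0.7217 = 0.351511
  M+6: 0.32810148×0.2783 + 0.08705022×0.7217 = 0.154135
  M+8: 0.08705022×0.2783 = 0.024226
Scale to base peak (0.351511) = 100: 35.44 : 98.30 : 100.00 : 43.85 : 6.89

35.44 : 98.30 : 100.00 : 43.85 : 6.89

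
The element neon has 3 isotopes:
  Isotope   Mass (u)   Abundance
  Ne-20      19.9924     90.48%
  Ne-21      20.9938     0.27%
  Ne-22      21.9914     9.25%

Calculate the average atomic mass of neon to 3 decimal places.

20.180 u

Ar = Σ fᵢ·mᵢ = 0.9048 × 19.9924 + 0.0027 × 20.9938 + 0.0925 × 21.9914
= 18.08912 + 0.05668 + 2.03420 = 20.18000 u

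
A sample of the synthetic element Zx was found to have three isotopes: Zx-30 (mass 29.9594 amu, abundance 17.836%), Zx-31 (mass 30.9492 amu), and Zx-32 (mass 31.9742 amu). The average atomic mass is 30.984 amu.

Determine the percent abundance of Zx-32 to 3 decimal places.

20.619%

The remaining 82.164% is split between Zx-31 (fraction x) and Zx-32 (fraction 0.82164 − x).
Substituting: 30.9492x + 31.9742(0.82164 − x) = 25.640441416
(30.9492 − 31.9742)x = -0.630840272  ⇒  x = 0.61545, y = 0.20619
Zx-31: 61.545%, Zx-32: 20.619%.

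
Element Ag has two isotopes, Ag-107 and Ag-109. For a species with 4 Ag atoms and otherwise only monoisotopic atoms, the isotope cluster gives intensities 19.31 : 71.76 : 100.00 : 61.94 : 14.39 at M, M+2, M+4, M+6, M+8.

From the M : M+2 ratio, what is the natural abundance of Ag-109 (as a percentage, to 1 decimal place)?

48.2%

Let p = fractional abundance of Ag-107. I(M+2)/I(M) = [C(4,1)·p^3·(1−p)] / p^4 = 4·(1−p)/p = 71.76/19.31 = 3.7162
(1−p)/p = 3.7162/4 = 0.9291  ⇒  p = 1/(1 + 0.9291) = 0.5184
Ag-107: 51.8%, Ag-109: 48.2%.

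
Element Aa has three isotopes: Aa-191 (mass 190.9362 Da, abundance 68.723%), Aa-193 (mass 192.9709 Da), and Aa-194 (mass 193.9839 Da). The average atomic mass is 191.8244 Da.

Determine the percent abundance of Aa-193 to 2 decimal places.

6.42%

The remaining 31.277% is split between Aa-193 (fraction x) and Aa-194 (fraction 0.31277 − x).
Substituting: 192.9709x + 193.9839(0.31277 − x) = 60.607315274
(192.9709 − 193.9839)x = -0.065029129  ⇒  x = 0.06419, y = 0.24858
Aa-193: 6.42%, Aa-194: 24.86%.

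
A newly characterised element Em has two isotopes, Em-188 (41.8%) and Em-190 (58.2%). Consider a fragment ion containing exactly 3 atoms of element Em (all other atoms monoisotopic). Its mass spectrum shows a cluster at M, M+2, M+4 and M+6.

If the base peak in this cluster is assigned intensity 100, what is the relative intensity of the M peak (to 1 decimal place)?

17.2

Binomial terms of (0.418 + 0.582)^3: M 0.0730, M+2 0.3051, M+4 0.4248, M+6 0.1971 → M+4 is the base peak.
P(M+4) = C(3,2) × 0.418^1 × 0.582^2 = 3 × 0.4180 × 0.338724 = 0.424760 (base)
P(M) = C(3,0) × 0.418^3 × 0.582^0 = 1 × 0.07303463 × 1.0000 = 0.073035
Relative intensity = 0.073035 / 0.424760 × 100 = 17.2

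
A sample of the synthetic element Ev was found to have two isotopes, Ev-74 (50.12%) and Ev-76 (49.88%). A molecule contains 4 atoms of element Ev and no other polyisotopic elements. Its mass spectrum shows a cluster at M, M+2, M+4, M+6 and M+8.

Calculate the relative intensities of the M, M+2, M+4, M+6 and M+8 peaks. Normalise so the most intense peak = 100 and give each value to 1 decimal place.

16.8 : 67.0 : 100.0 : 66.3 : 16.5

Each Ev atom is independently Ev-74 (p = 0.5012) or Ev-76 (q = 0.4988); the cluster is the binomial expansion (p + q)^4.
P(M) = 0.5012^4 = 0.063102
P(M+2) = 4 × 0.5012^3 × 0.4988^1 = 0.251200
P(M+4) = 6 × 0.5012^2 × 0.4988^2 = 0.374996
P(M+6) = 4 × 0.5012^1 × 0.4988^3 = 0.248800
P(M+8) = 0.4988^4 = 0.061902
The M+4 peak is largest (0.374996); scaling to 100 gives 16.8 : 67.0 : 100.0 : 66.3 : 16.5.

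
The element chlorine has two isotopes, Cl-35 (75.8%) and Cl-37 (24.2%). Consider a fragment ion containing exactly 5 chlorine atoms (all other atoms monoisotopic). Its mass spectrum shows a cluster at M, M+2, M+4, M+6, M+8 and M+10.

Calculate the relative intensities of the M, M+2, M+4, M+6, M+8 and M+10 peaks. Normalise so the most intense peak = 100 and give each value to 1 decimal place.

62.6 : 100.0 : 63.9 : 20.4 : 3.3 : 0.2

The 5 Cl atoms are independent, so intensities follow the terms of (0.758 + 0.242)^5.
P(M) = 0.758^5 = 0.250234
P(M+2) = 5 × 0.758^4 × 0.242^1 = 0.399450
P(M+4) = 10 × 0.758^3 × 0.242^2 = 0.255058
P(M+6) = 10 × 0.758^2 × 0.242^3 = 0.081430
P(M+8) = 5 × 0.758^1 × 0.242^4 = 0.012999
P(M+10) = 0.242^5 = 0.000830
The M+2 peak is largest (0.399450); scaling to 100 gives 62.6 : 100.0 : 63.9 : 20.4 : 3.3 : 0.2.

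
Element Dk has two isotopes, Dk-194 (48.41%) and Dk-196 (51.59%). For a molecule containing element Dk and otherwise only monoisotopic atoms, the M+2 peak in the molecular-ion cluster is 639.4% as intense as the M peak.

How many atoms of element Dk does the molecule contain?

6

With n Dk atoms, P(M+2)/P(M) = C(n,1)·p^(n−1)q / p^n = n·q/p = n · 0.5159/0.4841.
n = 6.394 × 0.4841/0.5159 = 6.00 ≈ 6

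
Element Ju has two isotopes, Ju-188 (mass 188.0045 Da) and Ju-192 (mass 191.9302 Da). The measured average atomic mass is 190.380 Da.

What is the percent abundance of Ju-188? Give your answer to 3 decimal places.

Writing the weighted mean with unknown fraction x of Ju-188:
188.0045·x + 191.9302·(1 − x) = 190.380
(188.0045 − 191.9302)·x = 190.380 − 191.9302
x = -1.5502 / -3.9257 = 0.39488 → 39.488% Ju-188, 60.512% Ju-192.

39.488%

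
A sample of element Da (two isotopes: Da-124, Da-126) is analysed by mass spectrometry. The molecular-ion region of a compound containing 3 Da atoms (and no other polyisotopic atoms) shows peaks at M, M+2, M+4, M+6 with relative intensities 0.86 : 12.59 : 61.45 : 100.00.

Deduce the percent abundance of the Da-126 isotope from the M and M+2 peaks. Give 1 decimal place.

83.0%

Let p = fractional abundance of Da-124. I(M+2)/I(M) = [C(3,1)·p^2·(1−p)] / p^3 = 3·(1−p)/p = 12.59/0.86 = 14.6395
(1−p)/p = 14.6395/3 = 4.8798  ⇒  p = 1/(1 + 4.8798) = 0.1701
Da-124: 17.0%, Da-126: 83.0%.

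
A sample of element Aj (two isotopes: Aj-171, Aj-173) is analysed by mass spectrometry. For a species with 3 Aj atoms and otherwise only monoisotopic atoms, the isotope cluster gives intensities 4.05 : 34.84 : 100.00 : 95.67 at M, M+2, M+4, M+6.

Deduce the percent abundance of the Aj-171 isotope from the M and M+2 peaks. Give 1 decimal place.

25.9%

If p is the fraction of Aj that is Aj-171, then I(M+2)/I(M) = [C(3,1)·p^2·(1−p)] / p^3 = 3·(1−p)/p = 34.84/4.05 = 8.6025
(1−p)/p = 8.6025/3 = 2.8675  ⇒  p = 1/(1 + 2.8675) = 0.2586
Aj-171: 25.9%, Aj-173: 74.1%.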